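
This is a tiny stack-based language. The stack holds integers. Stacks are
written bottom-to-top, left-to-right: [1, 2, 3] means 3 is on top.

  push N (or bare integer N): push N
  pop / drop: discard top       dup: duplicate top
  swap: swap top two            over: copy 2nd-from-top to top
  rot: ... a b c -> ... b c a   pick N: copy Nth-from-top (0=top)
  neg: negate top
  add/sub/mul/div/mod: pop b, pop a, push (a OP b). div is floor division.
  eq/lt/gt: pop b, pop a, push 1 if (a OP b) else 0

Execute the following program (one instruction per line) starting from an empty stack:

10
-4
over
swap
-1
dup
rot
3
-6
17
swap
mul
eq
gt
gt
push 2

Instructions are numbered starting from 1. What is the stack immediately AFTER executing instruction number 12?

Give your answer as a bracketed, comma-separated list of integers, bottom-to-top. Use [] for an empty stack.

Step 1 ('10'): [10]
Step 2 ('-4'): [10, -4]
Step 3 ('over'): [10, -4, 10]
Step 4 ('swap'): [10, 10, -4]
Step 5 ('-1'): [10, 10, -4, -1]
Step 6 ('dup'): [10, 10, -4, -1, -1]
Step 7 ('rot'): [10, 10, -1, -1, -4]
Step 8 ('3'): [10, 10, -1, -1, -4, 3]
Step 9 ('-6'): [10, 10, -1, -1, -4, 3, -6]
Step 10 ('17'): [10, 10, -1, -1, -4, 3, -6, 17]
Step 11 ('swap'): [10, 10, -1, -1, -4, 3, 17, -6]
Step 12 ('mul'): [10, 10, -1, -1, -4, 3, -102]

Answer: [10, 10, -1, -1, -4, 3, -102]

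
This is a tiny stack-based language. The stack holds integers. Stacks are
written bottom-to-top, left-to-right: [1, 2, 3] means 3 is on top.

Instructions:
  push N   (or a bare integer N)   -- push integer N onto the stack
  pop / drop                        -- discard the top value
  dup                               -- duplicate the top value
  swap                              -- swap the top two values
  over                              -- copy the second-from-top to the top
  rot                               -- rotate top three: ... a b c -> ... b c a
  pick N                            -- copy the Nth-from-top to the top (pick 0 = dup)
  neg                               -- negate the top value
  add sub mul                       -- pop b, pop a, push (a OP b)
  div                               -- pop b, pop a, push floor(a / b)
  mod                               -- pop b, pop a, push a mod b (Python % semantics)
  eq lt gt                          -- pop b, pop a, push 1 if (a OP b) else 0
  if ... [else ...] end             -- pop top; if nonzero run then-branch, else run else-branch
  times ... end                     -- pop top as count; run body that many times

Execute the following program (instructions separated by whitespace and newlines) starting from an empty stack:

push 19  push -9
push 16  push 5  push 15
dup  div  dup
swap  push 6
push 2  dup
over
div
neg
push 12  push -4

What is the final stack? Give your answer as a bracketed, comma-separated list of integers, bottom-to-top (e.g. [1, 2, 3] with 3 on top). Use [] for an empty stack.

Answer: [19, -9, 16, 5, 1, 1, 6, 2, -1, 12, -4]

Derivation:
After 'push 19': [19]
After 'push -9': [19, -9]
After 'push 16': [19, -9, 16]
After 'push 5': [19, -9, 16, 5]
After 'push 15': [19, -9, 16, 5, 15]
After 'dup': [19, -9, 16, 5, 15, 15]
After 'div': [19, -9, 16, 5, 1]
After 'dup': [19, -9, 16, 5, 1, 1]
After 'swap': [19, -9, 16, 5, 1, 1]
After 'push 6': [19, -9, 16, 5, 1, 1, 6]
After 'push 2': [19, -9, 16, 5, 1, 1, 6, 2]
After 'dup': [19, -9, 16, 5, 1, 1, 6, 2, 2]
After 'over': [19, -9, 16, 5, 1, 1, 6, 2, 2, 2]
After 'div': [19, -9, 16, 5, 1, 1, 6, 2, 1]
After 'neg': [19, -9, 16, 5, 1, 1, 6, 2, -1]
After 'push 12': [19, -9, 16, 5, 1, 1, 6, 2, -1, 12]
After 'push -4': [19, -9, 16, 5, 1, 1, 6, 2, -1, 12, -4]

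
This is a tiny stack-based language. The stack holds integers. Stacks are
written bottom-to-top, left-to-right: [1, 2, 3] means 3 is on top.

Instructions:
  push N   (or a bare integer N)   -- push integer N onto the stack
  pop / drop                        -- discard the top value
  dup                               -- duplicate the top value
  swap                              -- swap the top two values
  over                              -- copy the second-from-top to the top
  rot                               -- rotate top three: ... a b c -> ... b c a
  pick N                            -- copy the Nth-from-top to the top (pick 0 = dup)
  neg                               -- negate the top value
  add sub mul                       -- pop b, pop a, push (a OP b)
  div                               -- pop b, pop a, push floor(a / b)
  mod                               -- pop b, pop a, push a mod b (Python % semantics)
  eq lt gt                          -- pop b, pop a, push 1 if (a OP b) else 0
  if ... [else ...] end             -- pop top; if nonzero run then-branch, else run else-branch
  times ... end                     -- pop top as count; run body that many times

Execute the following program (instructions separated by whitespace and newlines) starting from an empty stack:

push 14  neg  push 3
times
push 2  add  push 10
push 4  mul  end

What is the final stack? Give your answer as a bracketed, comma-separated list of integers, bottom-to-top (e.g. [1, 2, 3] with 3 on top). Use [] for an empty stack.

Answer: [-12, 42, 42, 40]

Derivation:
After 'push 14': [14]
After 'neg': [-14]
After 'push 3': [-14, 3]
After 'times': [-14]
After 'push 2': [-14, 2]
After 'add': [-12]
After 'push 10': [-12, 10]
After 'push 4': [-12, 10, 4]
After 'mul': [-12, 40]
After 'push 2': [-12, 40, 2]
After 'add': [-12, 42]
After 'push 10': [-12, 42, 10]
After 'push 4': [-12, 42, 10, 4]
After 'mul': [-12, 42, 40]
After 'push 2': [-12, 42, 40, 2]
After 'add': [-12, 42, 42]
After 'push 10': [-12, 42, 42, 10]
After 'push 4': [-12, 42, 42, 10, 4]
After 'mul': [-12, 42, 42, 40]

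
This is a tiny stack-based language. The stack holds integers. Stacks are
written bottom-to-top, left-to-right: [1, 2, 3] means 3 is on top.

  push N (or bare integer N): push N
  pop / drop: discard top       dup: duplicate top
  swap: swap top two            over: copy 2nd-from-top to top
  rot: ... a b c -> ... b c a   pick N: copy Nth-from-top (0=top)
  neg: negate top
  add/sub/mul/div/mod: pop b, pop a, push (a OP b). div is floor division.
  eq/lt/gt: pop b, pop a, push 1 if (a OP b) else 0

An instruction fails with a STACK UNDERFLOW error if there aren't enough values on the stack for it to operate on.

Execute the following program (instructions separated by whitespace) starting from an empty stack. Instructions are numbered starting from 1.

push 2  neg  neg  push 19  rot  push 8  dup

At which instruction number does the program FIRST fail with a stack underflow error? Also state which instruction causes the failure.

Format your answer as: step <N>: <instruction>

Answer: step 5: rot

Derivation:
Step 1 ('push 2'): stack = [2], depth = 1
Step 2 ('neg'): stack = [-2], depth = 1
Step 3 ('neg'): stack = [2], depth = 1
Step 4 ('push 19'): stack = [2, 19], depth = 2
Step 5 ('rot'): needs 3 value(s) but depth is 2 — STACK UNDERFLOW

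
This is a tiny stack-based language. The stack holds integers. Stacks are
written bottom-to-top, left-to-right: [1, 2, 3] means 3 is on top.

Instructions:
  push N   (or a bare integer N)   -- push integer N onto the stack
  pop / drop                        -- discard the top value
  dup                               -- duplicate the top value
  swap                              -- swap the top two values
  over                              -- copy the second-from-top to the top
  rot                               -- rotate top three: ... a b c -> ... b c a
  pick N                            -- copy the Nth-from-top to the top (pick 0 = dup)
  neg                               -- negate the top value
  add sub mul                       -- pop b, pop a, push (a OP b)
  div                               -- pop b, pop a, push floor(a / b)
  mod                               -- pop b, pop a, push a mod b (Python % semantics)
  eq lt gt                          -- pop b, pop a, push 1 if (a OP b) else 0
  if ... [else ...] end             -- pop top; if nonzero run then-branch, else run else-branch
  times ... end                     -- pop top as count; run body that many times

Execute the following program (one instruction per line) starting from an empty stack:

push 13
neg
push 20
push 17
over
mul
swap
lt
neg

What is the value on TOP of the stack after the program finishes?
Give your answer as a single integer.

Answer: 0

Derivation:
After 'push 13': [13]
After 'neg': [-13]
After 'push 20': [-13, 20]
After 'push 17': [-13, 20, 17]
After 'over': [-13, 20, 17, 20]
After 'mul': [-13, 20, 340]
After 'swap': [-13, 340, 20]
After 'lt': [-13, 0]
After 'neg': [-13, 0]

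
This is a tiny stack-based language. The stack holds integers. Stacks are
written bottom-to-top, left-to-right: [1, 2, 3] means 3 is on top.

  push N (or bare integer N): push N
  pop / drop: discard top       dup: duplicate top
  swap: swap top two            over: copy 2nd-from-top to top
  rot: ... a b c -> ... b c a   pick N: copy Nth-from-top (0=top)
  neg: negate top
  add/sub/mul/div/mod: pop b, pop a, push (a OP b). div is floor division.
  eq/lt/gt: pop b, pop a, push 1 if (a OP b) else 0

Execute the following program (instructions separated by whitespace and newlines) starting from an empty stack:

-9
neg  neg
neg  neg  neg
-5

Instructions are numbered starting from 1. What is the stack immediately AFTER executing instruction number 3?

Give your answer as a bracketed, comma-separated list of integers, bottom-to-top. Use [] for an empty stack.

Answer: [-9]

Derivation:
Step 1 ('-9'): [-9]
Step 2 ('neg'): [9]
Step 3 ('neg'): [-9]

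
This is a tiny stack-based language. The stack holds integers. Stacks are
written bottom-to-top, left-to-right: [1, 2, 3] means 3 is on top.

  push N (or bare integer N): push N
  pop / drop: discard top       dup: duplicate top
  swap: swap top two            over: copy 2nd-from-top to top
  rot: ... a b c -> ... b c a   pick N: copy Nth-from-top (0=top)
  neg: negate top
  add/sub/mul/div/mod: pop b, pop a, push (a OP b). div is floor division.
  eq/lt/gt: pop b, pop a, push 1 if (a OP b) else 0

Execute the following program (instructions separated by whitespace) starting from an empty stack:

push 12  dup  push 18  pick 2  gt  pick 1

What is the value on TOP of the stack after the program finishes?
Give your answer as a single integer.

Answer: 12

Derivation:
After 'push 12': [12]
After 'dup': [12, 12]
After 'push 18': [12, 12, 18]
After 'pick 2': [12, 12, 18, 12]
After 'gt': [12, 12, 1]
After 'pick 1': [12, 12, 1, 12]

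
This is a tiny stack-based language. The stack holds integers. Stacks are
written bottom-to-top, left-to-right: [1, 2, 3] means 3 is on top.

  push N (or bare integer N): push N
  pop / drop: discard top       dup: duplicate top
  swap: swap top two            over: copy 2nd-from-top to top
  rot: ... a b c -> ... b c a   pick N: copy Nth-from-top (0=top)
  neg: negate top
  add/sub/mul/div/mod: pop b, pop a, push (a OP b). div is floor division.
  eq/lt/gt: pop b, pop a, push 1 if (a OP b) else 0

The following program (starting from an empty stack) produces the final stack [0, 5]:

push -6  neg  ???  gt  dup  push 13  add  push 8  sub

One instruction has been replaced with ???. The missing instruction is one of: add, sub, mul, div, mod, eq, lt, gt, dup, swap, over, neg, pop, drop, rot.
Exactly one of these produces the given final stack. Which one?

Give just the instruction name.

Stack before ???: [6]
Stack after ???:  [6, 6]
The instruction that transforms [6] -> [6, 6] is: dup

Answer: dup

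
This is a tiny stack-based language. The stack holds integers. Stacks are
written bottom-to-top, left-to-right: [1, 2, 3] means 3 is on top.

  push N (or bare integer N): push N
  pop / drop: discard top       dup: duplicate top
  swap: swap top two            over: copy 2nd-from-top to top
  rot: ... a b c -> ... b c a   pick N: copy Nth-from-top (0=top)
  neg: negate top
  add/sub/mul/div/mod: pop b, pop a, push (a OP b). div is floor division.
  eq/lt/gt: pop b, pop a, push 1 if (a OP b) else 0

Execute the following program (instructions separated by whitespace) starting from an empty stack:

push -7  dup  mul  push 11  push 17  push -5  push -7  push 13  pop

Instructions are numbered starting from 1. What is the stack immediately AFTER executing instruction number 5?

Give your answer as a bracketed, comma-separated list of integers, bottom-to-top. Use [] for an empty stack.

Answer: [49, 11, 17]

Derivation:
Step 1 ('push -7'): [-7]
Step 2 ('dup'): [-7, -7]
Step 3 ('mul'): [49]
Step 4 ('push 11'): [49, 11]
Step 5 ('push 17'): [49, 11, 17]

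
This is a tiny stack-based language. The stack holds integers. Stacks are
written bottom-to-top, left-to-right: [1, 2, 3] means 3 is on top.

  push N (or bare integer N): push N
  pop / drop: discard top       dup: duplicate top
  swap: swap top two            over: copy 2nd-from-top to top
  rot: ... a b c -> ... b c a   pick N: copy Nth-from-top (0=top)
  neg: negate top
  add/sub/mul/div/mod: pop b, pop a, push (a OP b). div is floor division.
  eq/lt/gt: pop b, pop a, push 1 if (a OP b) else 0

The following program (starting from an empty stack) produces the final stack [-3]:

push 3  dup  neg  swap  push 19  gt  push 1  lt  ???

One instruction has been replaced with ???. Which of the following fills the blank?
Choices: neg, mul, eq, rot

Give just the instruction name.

Stack before ???: [-3, 1]
Stack after ???:  [-3]
Checking each choice:
  neg: produces [-3, -1]
  mul: MATCH
  eq: produces [0]
  rot: stack underflow (need 3, have 2)


Answer: mul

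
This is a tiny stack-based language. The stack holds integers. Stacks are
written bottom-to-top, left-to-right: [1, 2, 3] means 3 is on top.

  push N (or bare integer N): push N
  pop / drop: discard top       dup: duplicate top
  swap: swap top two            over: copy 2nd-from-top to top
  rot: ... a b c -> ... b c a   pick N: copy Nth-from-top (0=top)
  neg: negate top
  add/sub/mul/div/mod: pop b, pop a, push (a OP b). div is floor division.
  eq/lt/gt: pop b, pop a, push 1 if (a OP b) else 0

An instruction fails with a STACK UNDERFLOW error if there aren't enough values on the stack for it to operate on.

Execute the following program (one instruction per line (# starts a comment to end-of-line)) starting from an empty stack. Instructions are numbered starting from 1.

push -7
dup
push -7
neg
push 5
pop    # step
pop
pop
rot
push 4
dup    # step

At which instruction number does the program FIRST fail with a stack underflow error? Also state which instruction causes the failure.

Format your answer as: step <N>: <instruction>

Step 1 ('push -7'): stack = [-7], depth = 1
Step 2 ('dup'): stack = [-7, -7], depth = 2
Step 3 ('push -7'): stack = [-7, -7, -7], depth = 3
Step 4 ('neg'): stack = [-7, -7, 7], depth = 3
Step 5 ('push 5'): stack = [-7, -7, 7, 5], depth = 4
Step 6 ('pop'): stack = [-7, -7, 7], depth = 3
Step 7 ('pop'): stack = [-7, -7], depth = 2
Step 8 ('pop'): stack = [-7], depth = 1
Step 9 ('rot'): needs 3 value(s) but depth is 1 — STACK UNDERFLOW

Answer: step 9: rot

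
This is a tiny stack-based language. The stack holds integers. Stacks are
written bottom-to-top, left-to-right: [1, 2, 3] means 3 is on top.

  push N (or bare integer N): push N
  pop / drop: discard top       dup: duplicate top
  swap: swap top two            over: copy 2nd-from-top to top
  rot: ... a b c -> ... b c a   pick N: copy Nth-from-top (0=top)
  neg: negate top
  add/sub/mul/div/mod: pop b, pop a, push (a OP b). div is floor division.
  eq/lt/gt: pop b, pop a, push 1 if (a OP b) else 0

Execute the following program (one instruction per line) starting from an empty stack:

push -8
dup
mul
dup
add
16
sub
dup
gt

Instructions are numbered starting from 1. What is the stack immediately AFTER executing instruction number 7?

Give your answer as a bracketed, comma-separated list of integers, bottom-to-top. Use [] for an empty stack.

Answer: [112]

Derivation:
Step 1 ('push -8'): [-8]
Step 2 ('dup'): [-8, -8]
Step 3 ('mul'): [64]
Step 4 ('dup'): [64, 64]
Step 5 ('add'): [128]
Step 6 ('16'): [128, 16]
Step 7 ('sub'): [112]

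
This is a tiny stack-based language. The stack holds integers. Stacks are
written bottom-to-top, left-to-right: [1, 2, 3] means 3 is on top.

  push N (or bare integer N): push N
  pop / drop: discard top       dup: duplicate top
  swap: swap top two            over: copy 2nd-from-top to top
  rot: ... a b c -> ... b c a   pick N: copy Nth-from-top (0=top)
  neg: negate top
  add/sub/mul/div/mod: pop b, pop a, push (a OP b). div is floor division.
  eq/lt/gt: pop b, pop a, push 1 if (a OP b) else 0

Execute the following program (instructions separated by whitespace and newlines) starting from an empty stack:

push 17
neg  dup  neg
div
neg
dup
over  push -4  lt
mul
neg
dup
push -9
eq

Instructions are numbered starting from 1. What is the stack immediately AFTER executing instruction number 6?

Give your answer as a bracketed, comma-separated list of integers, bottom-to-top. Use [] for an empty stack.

Answer: [1]

Derivation:
Step 1 ('push 17'): [17]
Step 2 ('neg'): [-17]
Step 3 ('dup'): [-17, -17]
Step 4 ('neg'): [-17, 17]
Step 5 ('div'): [-1]
Step 6 ('neg'): [1]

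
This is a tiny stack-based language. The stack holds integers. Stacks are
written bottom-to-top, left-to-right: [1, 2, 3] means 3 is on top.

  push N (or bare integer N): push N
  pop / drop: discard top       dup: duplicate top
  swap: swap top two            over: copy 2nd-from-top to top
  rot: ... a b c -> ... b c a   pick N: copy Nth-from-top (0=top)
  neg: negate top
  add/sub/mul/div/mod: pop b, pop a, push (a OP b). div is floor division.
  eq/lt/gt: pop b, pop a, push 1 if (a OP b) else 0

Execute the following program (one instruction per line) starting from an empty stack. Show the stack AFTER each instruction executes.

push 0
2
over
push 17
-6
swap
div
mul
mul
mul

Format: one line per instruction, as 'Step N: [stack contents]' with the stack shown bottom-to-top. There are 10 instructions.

Step 1: [0]
Step 2: [0, 2]
Step 3: [0, 2, 0]
Step 4: [0, 2, 0, 17]
Step 5: [0, 2, 0, 17, -6]
Step 6: [0, 2, 0, -6, 17]
Step 7: [0, 2, 0, -1]
Step 8: [0, 2, 0]
Step 9: [0, 0]
Step 10: [0]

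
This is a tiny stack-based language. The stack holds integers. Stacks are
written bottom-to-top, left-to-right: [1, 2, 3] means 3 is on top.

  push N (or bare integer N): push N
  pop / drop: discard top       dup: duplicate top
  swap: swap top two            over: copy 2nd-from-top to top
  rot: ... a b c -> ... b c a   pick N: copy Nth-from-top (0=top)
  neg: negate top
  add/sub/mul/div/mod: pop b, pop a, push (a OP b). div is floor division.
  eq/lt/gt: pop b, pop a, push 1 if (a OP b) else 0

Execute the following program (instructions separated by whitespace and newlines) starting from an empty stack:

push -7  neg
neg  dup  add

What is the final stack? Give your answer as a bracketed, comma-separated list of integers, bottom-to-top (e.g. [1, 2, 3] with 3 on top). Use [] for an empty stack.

Answer: [-14]

Derivation:
After 'push -7': [-7]
After 'neg': [7]
After 'neg': [-7]
After 'dup': [-7, -7]
After 'add': [-14]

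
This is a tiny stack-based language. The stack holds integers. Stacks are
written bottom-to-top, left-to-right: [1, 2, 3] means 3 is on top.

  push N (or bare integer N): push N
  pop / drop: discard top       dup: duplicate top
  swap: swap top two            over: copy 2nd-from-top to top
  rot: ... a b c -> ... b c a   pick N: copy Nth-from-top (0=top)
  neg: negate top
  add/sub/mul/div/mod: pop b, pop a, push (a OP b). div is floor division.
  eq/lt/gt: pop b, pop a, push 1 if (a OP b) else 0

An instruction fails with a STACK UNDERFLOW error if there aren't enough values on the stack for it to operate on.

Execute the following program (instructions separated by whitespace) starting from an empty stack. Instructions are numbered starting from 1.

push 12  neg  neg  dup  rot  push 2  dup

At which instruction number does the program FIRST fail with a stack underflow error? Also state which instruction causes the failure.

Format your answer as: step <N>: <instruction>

Step 1 ('push 12'): stack = [12], depth = 1
Step 2 ('neg'): stack = [-12], depth = 1
Step 3 ('neg'): stack = [12], depth = 1
Step 4 ('dup'): stack = [12, 12], depth = 2
Step 5 ('rot'): needs 3 value(s) but depth is 2 — STACK UNDERFLOW

Answer: step 5: rot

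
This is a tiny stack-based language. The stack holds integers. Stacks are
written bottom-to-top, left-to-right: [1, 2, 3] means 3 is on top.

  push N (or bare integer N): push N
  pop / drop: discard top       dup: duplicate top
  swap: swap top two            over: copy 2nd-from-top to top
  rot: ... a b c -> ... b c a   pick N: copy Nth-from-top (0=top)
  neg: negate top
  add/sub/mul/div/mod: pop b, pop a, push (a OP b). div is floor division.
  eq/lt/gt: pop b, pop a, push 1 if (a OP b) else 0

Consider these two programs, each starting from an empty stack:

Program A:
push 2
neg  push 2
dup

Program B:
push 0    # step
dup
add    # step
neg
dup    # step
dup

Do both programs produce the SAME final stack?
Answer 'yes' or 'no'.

Program A trace:
  After 'push 2': [2]
  After 'neg': [-2]
  After 'push 2': [-2, 2]
  After 'dup': [-2, 2, 2]
Program A final stack: [-2, 2, 2]

Program B trace:
  After 'push 0': [0]
  After 'dup': [0, 0]
  After 'add': [0]
  After 'neg': [0]
  After 'dup': [0, 0]
  After 'dup': [0, 0, 0]
Program B final stack: [0, 0, 0]
Same: no

Answer: no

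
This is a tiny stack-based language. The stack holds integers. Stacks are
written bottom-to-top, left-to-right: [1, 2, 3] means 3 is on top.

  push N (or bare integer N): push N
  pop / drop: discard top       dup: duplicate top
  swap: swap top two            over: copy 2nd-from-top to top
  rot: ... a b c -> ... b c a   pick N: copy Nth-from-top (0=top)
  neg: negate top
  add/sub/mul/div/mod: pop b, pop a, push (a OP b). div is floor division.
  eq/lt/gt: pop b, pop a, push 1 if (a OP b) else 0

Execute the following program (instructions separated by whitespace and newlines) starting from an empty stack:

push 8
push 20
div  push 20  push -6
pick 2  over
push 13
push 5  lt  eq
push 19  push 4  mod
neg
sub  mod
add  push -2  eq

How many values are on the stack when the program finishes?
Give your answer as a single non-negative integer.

After 'push 8': stack = [8] (depth 1)
After 'push 20': stack = [8, 20] (depth 2)
After 'div': stack = [0] (depth 1)
After 'push 20': stack = [0, 20] (depth 2)
After 'push -6': stack = [0, 20, -6] (depth 3)
After 'pick 2': stack = [0, 20, -6, 0] (depth 4)
After 'over': stack = [0, 20, -6, 0, -6] (depth 5)
After 'push 13': stack = [0, 20, -6, 0, -6, 13] (depth 6)
After 'push 5': stack = [0, 20, -6, 0, -6, 13, 5] (depth 7)
After 'lt': stack = [0, 20, -6, 0, -6, 0] (depth 6)
After 'eq': stack = [0, 20, -6, 0, 0] (depth 5)
After 'push 19': stack = [0, 20, -6, 0, 0, 19] (depth 6)
After 'push 4': stack = [0, 20, -6, 0, 0, 19, 4] (depth 7)
After 'mod': stack = [0, 20, -6, 0, 0, 3] (depth 6)
After 'neg': stack = [0, 20, -6, 0, 0, -3] (depth 6)
After 'sub': stack = [0, 20, -6, 0, 3] (depth 5)
After 'mod': stack = [0, 20, -6, 0] (depth 4)
After 'add': stack = [0, 20, -6] (depth 3)
After 'push -2': stack = [0, 20, -6, -2] (depth 4)
After 'eq': stack = [0, 20, 0] (depth 3)

Answer: 3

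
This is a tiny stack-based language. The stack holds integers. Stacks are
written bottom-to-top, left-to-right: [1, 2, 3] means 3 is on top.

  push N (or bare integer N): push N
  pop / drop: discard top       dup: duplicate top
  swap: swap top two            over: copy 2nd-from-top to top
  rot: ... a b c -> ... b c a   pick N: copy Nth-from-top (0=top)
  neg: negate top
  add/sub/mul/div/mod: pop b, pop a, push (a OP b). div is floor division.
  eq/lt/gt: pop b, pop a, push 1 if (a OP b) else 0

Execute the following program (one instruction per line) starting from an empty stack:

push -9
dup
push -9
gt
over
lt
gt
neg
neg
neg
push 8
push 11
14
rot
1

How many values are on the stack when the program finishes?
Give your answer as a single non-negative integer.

Answer: 5

Derivation:
After 'push -9': stack = [-9] (depth 1)
After 'dup': stack = [-9, -9] (depth 2)
After 'push -9': stack = [-9, -9, -9] (depth 3)
After 'gt': stack = [-9, 0] (depth 2)
After 'over': stack = [-9, 0, -9] (depth 3)
After 'lt': stack = [-9, 0] (depth 2)
After 'gt': stack = [0] (depth 1)
After 'neg': stack = [0] (depth 1)
After 'neg': stack = [0] (depth 1)
After 'neg': stack = [0] (depth 1)
After 'push 8': stack = [0, 8] (depth 2)
After 'push 11': stack = [0, 8, 11] (depth 3)
After 'push 14': stack = [0, 8, 11, 14] (depth 4)
After 'rot': stack = [0, 11, 14, 8] (depth 4)
After 'push 1': stack = [0, 11, 14, 8, 1] (depth 5)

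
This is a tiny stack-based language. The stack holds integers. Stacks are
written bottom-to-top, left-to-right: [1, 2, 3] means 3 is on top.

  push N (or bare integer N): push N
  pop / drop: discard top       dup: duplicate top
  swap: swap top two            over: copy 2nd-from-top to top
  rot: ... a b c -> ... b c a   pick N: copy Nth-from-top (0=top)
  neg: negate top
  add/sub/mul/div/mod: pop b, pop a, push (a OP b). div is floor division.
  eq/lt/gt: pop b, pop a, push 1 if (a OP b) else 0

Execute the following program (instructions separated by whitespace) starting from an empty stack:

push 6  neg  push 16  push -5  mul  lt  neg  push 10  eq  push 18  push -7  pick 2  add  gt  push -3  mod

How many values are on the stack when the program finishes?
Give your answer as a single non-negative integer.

Answer: 2

Derivation:
After 'push 6': stack = [6] (depth 1)
After 'neg': stack = [-6] (depth 1)
After 'push 16': stack = [-6, 16] (depth 2)
After 'push -5': stack = [-6, 16, -5] (depth 3)
After 'mul': stack = [-6, -80] (depth 2)
After 'lt': stack = [0] (depth 1)
After 'neg': stack = [0] (depth 1)
After 'push 10': stack = [0, 10] (depth 2)
After 'eq': stack = [0] (depth 1)
After 'push 18': stack = [0, 18] (depth 2)
After 'push -7': stack = [0, 18, -7] (depth 3)
After 'pick 2': stack = [0, 18, -7, 0] (depth 4)
After 'add': stack = [0, 18, -7] (depth 3)
After 'gt': stack = [0, 1] (depth 2)
After 'push -3': stack = [0, 1, -3] (depth 3)
After 'mod': stack = [0, -2] (depth 2)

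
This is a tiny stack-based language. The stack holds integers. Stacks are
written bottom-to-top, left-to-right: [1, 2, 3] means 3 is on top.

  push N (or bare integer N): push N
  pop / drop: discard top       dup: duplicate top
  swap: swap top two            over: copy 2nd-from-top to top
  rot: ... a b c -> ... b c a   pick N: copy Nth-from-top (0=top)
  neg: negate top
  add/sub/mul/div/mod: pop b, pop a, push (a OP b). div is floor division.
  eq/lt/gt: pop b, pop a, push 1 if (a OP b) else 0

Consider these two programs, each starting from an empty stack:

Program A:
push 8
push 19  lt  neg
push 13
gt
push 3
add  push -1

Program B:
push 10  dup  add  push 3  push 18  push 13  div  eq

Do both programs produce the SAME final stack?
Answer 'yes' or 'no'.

Program A trace:
  After 'push 8': [8]
  After 'push 19': [8, 19]
  After 'lt': [1]
  After 'neg': [-1]
  After 'push 13': [-1, 13]
  After 'gt': [0]
  After 'push 3': [0, 3]
  After 'add': [3]
  After 'push -1': [3, -1]
Program A final stack: [3, -1]

Program B trace:
  After 'push 10': [10]
  After 'dup': [10, 10]
  After 'add': [20]
  After 'push 3': [20, 3]
  After 'push 18': [20, 3, 18]
  After 'push 13': [20, 3, 18, 13]
  After 'div': [20, 3, 1]
  After 'eq': [20, 0]
Program B final stack: [20, 0]
Same: no

Answer: no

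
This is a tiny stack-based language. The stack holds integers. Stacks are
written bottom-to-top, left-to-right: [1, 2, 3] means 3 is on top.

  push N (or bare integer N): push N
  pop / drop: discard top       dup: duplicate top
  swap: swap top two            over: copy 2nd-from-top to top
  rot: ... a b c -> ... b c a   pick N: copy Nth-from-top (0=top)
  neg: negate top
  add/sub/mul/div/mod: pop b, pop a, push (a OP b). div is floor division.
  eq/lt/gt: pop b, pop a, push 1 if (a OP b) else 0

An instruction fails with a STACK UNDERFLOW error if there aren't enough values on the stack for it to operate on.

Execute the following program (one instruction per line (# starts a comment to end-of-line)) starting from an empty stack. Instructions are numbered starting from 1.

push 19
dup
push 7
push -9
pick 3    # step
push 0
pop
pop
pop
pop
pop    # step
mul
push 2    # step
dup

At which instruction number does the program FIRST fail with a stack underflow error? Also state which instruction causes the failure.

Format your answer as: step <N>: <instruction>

Answer: step 12: mul

Derivation:
Step 1 ('push 19'): stack = [19], depth = 1
Step 2 ('dup'): stack = [19, 19], depth = 2
Step 3 ('push 7'): stack = [19, 19, 7], depth = 3
Step 4 ('push -9'): stack = [19, 19, 7, -9], depth = 4
Step 5 ('pick 3'): stack = [19, 19, 7, -9, 19], depth = 5
Step 6 ('push 0'): stack = [19, 19, 7, -9, 19, 0], depth = 6
Step 7 ('pop'): stack = [19, 19, 7, -9, 19], depth = 5
Step 8 ('pop'): stack = [19, 19, 7, -9], depth = 4
Step 9 ('pop'): stack = [19, 19, 7], depth = 3
Step 10 ('pop'): stack = [19, 19], depth = 2
Step 11 ('pop'): stack = [19], depth = 1
Step 12 ('mul'): needs 2 value(s) but depth is 1 — STACK UNDERFLOW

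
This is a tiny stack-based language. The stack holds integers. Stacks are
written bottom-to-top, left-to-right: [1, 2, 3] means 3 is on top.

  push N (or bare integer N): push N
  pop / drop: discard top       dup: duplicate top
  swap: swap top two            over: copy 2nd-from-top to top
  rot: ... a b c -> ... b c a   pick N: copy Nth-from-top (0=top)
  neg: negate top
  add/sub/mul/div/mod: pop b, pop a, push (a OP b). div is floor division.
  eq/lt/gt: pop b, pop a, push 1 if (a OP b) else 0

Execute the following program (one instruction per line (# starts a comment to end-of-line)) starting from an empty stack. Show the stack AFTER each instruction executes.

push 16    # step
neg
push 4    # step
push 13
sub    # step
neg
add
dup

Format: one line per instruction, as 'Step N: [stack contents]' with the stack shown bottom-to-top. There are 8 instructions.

Step 1: [16]
Step 2: [-16]
Step 3: [-16, 4]
Step 4: [-16, 4, 13]
Step 5: [-16, -9]
Step 6: [-16, 9]
Step 7: [-7]
Step 8: [-7, -7]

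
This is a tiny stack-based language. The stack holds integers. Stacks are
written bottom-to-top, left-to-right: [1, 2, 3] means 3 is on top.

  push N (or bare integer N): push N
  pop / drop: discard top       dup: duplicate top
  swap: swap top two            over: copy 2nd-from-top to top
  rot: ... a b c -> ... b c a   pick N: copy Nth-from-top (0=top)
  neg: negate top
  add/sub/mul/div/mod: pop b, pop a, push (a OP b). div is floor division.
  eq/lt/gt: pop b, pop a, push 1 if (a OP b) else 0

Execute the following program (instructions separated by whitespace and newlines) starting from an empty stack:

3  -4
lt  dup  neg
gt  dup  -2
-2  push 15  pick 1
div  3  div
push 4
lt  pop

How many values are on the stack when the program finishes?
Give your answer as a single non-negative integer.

Answer: 4

Derivation:
After 'push 3': stack = [3] (depth 1)
After 'push -4': stack = [3, -4] (depth 2)
After 'lt': stack = [0] (depth 1)
After 'dup': stack = [0, 0] (depth 2)
After 'neg': stack = [0, 0] (depth 2)
After 'gt': stack = [0] (depth 1)
After 'dup': stack = [0, 0] (depth 2)
After 'push -2': stack = [0, 0, -2] (depth 3)
After 'push -2': stack = [0, 0, -2, -2] (depth 4)
After 'push 15': stack = [0, 0, -2, -2, 15] (depth 5)
After 'pick 1': stack = [0, 0, -2, -2, 15, -2] (depth 6)
After 'div': stack = [0, 0, -2, -2, -8] (depth 5)
After 'push 3': stack = [0, 0, -2, -2, -8, 3] (depth 6)
After 'div': stack = [0, 0, -2, -2, -3] (depth 5)
After 'push 4': stack = [0, 0, -2, -2, -3, 4] (depth 6)
After 'lt': stack = [0, 0, -2, -2, 1] (depth 5)
After 'pop': stack = [0, 0, -2, -2] (depth 4)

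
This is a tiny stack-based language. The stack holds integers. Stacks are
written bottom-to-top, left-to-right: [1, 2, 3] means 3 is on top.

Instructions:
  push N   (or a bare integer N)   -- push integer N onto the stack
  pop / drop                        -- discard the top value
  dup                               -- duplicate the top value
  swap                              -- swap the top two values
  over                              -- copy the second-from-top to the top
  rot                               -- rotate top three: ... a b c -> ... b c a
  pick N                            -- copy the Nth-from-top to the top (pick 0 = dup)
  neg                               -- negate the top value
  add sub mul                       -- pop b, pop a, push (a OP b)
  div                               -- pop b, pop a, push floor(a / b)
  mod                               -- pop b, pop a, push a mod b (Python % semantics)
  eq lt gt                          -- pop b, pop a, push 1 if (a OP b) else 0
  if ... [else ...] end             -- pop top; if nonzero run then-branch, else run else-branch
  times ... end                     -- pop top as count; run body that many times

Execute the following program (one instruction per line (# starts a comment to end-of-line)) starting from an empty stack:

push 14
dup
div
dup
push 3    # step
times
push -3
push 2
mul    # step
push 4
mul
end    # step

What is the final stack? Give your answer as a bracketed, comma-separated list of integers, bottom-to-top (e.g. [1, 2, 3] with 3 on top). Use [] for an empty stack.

After 'push 14': [14]
After 'dup': [14, 14]
After 'div': [1]
After 'dup': [1, 1]
After 'push 3': [1, 1, 3]
After 'times': [1, 1]
After 'push -3': [1, 1, -3]
After 'push 2': [1, 1, -3, 2]
After 'mul': [1, 1, -6]
After 'push 4': [1, 1, -6, 4]
After 'mul': [1, 1, -24]
After 'push -3': [1, 1, -24, -3]
After 'push 2': [1, 1, -24, -3, 2]
After 'mul': [1, 1, -24, -6]
After 'push 4': [1, 1, -24, -6, 4]
After 'mul': [1, 1, -24, -24]
After 'push -3': [1, 1, -24, -24, -3]
After 'push 2': [1, 1, -24, -24, -3, 2]
After 'mul': [1, 1, -24, -24, -6]
After 'push 4': [1, 1, -24, -24, -6, 4]
After 'mul': [1, 1, -24, -24, -24]

Answer: [1, 1, -24, -24, -24]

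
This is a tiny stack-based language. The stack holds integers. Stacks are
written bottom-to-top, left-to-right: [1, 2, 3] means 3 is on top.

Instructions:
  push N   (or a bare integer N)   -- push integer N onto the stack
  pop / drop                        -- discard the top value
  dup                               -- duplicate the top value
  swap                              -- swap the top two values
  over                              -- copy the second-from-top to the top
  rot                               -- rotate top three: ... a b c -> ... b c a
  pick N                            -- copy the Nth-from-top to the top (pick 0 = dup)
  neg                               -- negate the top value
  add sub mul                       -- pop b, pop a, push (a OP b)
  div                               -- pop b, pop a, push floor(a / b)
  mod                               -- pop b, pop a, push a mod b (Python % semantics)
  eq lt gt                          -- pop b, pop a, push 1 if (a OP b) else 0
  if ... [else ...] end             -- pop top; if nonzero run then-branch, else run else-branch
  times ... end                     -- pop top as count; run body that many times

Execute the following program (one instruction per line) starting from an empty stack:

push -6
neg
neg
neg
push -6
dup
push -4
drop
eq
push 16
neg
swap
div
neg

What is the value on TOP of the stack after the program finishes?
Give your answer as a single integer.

Answer: 16

Derivation:
After 'push -6': [-6]
After 'neg': [6]
After 'neg': [-6]
After 'neg': [6]
After 'push -6': [6, -6]
After 'dup': [6, -6, -6]
After 'push -4': [6, -6, -6, -4]
After 'drop': [6, -6, -6]
After 'eq': [6, 1]
After 'push 16': [6, 1, 16]
After 'neg': [6, 1, -16]
After 'swap': [6, -16, 1]
After 'div': [6, -16]
After 'neg': [6, 16]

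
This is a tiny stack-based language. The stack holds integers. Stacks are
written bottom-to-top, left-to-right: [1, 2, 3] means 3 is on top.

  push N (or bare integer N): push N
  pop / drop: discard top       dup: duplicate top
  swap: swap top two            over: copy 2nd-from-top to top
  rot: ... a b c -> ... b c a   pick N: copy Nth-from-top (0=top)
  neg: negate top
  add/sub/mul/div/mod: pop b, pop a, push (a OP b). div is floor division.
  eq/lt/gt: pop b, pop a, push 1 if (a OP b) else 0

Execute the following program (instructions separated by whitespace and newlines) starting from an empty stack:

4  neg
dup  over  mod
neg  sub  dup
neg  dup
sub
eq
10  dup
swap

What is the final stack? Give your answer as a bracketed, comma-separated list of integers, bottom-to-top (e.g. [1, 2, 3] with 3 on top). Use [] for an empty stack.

After 'push 4': [4]
After 'neg': [-4]
After 'dup': [-4, -4]
After 'over': [-4, -4, -4]
After 'mod': [-4, 0]
After 'neg': [-4, 0]
After 'sub': [-4]
After 'dup': [-4, -4]
After 'neg': [-4, 4]
After 'dup': [-4, 4, 4]
After 'sub': [-4, 0]
After 'eq': [0]
After 'push 10': [0, 10]
After 'dup': [0, 10, 10]
After 'swap': [0, 10, 10]

Answer: [0, 10, 10]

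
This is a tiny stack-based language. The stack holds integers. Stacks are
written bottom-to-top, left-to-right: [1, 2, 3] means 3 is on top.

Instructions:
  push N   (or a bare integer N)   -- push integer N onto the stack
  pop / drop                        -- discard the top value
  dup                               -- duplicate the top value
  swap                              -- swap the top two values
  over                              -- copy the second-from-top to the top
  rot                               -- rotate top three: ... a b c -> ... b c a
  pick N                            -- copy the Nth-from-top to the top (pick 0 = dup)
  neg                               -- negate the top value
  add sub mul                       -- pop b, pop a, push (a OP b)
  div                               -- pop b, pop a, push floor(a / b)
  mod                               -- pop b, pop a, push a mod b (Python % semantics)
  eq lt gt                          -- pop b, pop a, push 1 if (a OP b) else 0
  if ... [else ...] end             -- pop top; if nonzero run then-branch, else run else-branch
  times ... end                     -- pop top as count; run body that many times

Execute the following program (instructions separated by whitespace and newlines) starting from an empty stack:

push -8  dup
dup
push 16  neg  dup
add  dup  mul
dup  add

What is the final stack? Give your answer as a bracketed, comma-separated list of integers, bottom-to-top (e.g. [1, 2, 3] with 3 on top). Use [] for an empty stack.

Answer: [-8, -8, -8, 2048]

Derivation:
After 'push -8': [-8]
After 'dup': [-8, -8]
After 'dup': [-8, -8, -8]
After 'push 16': [-8, -8, -8, 16]
After 'neg': [-8, -8, -8, -16]
After 'dup': [-8, -8, -8, -16, -16]
After 'add': [-8, -8, -8, -32]
After 'dup': [-8, -8, -8, -32, -32]
After 'mul': [-8, -8, -8, 1024]
After 'dup': [-8, -8, -8, 1024, 1024]
After 'add': [-8, -8, -8, 2048]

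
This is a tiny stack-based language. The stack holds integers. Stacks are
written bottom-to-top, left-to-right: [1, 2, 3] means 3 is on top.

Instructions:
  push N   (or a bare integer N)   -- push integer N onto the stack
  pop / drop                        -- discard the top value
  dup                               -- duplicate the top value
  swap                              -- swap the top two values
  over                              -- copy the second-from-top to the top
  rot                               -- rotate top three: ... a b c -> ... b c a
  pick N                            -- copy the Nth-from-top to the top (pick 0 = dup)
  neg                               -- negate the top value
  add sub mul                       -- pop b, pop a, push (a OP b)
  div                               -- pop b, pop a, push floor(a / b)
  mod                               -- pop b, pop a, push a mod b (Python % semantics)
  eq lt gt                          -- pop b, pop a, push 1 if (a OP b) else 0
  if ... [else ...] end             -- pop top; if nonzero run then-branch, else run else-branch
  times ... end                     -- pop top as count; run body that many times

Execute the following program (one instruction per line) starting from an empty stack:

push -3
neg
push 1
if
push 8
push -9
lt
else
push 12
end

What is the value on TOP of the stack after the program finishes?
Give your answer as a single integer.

Answer: 0

Derivation:
After 'push -3': [-3]
After 'neg': [3]
After 'push 1': [3, 1]
After 'if': [3]
After 'push 8': [3, 8]
After 'push -9': [3, 8, -9]
After 'lt': [3, 0]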